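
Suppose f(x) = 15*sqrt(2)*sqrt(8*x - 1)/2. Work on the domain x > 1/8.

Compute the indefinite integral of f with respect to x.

Any candidate F(x) must reproduce f(x) exactly when differentiated.
Check: d/dx[5*sqrt(2)*(8*x - 1)**(3/2)/8] = 15*sqrt(2)*sqrt(8*x - 1)/2 = f(x).

F(x) = 5*sqrt(2)*(8*x - 1)**(3/2)/8 + C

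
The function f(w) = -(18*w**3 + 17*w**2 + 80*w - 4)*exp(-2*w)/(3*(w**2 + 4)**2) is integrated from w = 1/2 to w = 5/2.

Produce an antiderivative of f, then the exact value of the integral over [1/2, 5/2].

For F(w) to be correct the identity F'(w) - f(w) = 0 must hold.
F(w) = (9*w + 4)*exp(-2*w)/(3*(w**2 + 4)) is an antiderivative of f.
Check: d/dw[(9*w + 4)*exp(-2*w)/(3*(w**2 + 4))] = (-18*w**3 - 17*w**2 - 80*w + 4)/(3*w**4*exp(2*w) + 24*w**2*exp(2*w) + 48*exp(2*w)), which equals f(w).
F(5/2) = 106*exp(-5)/123; F(1/2) = 2*exp(-1)/3.
Integral = F(5/2) - F(1/2) = -2*exp(-1)/3 + 106*exp(-5)/123.

Antiderivative: F(w) = (9*w + 4)*exp(-2*w)/(3*(w**2 + 4)); value = -2*exp(-1)/3 + 106*exp(-5)/123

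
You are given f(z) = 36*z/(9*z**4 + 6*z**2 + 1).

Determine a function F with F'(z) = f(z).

The substitution u = 3*z**2/2 + 1/2 works: f is exactly (dF/du)*(du/dz) for that inner function.
Check: d/dz[-6/(3*z**2 + 1)] = 36*z/(9*z**4 + 6*z**2 + 1) = f(z).

An antiderivative is F(z) = -6/(3*z**2 + 1).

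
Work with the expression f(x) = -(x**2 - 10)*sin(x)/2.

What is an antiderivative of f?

An antiderivative is F(x) = (x**2*cos(x) - 2*x*sin(x) - 12*cos(x))/2.

For F(x) to be correct the identity F'(x) - f(x) = 0 must hold.
Check: d/dx[(x**2*cos(x) - 2*x*sin(x) - 12*cos(x))/2] = -x**2*sin(x)/2 + 5*sin(x), which equals f(x).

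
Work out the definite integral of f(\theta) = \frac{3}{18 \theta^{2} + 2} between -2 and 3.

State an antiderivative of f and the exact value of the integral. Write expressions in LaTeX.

Antiderivative: F(\theta) = \frac{\operatorname{atan}{\left(3 \theta \right)}}{2}; value = \frac{\operatorname{atan}{\left(6 \right)}}{2} + \frac{\operatorname{atan}{\left(9 \right)}}{2}

For F(\theta) to be correct the identity F'(\theta) - f(\theta) = 0 must hold.
F(\theta) = \frac{\operatorname{atan}{\left(3 \theta \right)}}{2} is an antiderivative of f.
Check: d/d\theta[\frac{\operatorname{atan}{\left(3 \theta \right)}}{2}] = \frac{3}{18 \theta^{2} + 2} = f(\theta).
F(3) = \frac{\operatorname{atan}{\left(9 \right)}}{2}; F(-2) = - \frac{\operatorname{atan}{\left(6 \right)}}{2}.
Integral = F(3) - F(-2) = \frac{\operatorname{atan}{\left(6 \right)}}{2} + \frac{\operatorname{atan}{\left(9 \right)}}{2}.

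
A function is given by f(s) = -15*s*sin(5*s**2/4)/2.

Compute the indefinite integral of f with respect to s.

F(s) = 3*cos(5*s**2/4) + C

f matches the chain-rule pattern g'(h)*h' with inner function h(s) = 5*s**2/4; substituting u = h(s) collapses the integral.
Check: d/ds[3*cos(5*s**2/4)] = -15*s*sin(5*s**2/4)/2 = f(s).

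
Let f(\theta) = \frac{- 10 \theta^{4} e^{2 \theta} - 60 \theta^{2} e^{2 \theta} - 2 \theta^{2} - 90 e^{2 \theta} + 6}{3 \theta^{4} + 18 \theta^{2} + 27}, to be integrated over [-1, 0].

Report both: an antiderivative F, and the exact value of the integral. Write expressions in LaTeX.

Any candidate F(\theta) must reproduce f(\theta) exactly when differentiated.
F(\theta) = \frac{2 \theta - 5 \left(\theta^{2} + 3\right) e^{2 \theta}}{3 \left(\theta^{2} + 3\right)} is an antiderivative of f.
Check: d/d\theta[\frac{2 \theta - 5 \left(\theta^{2} + 3\right) e^{2 \theta}}{3 \left(\theta^{2} + 3\right)}] = \frac{- 10 \theta^{4} e^{2 \theta} - 60 \theta^{2} e^{2 \theta} - 2 \theta^{2} - 90 e^{2 \theta} + 6}{3 \theta^{4} + 18 \theta^{2} + 27} = f(\theta).
F(0) = - \frac{5}{3}; F(-1) = - \frac{5}{3 e^{2}} - \frac{1}{6}.
Integral = F(0) - F(-1) = - \frac{3}{2} + \frac{5}{3 e^{2}}.

Antiderivative: F(\theta) = \frac{2 \theta - 5 \left(\theta^{2} + 3\right) e^{2 \theta}}{3 \left(\theta^{2} + 3\right)}; value = - \frac{3}{2} + \frac{5}{3 e^{2}}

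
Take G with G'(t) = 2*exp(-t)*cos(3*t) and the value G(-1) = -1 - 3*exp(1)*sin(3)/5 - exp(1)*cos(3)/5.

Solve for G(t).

For G(t) to be correct, d/dt[G] must agree with the stated G'(t) identically.
A general antiderivative is 3*exp(-t)*sin(3*t)/5 - exp(-t)*cos(3*t)/5 + C.
The condition gives C = -1 - 3*exp(1)*sin(3)/5 - exp(1)*cos(3)/5 - (-3*exp(1)*sin(3)/5 - exp(1)*cos(3)/5) = -1.
So G(t) = -1 + 3*exp(-t)*sin(3*t)/5 - exp(-t)*cos(3*t)/5.
Check: d/dt[-1 + 3*exp(-t)*sin(3*t)/5 - exp(-t)*cos(3*t)/5] = 2*exp(-t)*cos(3*t) = G'(t).

G(t) = -1 + 3*exp(-t)*sin(3*t)/5 - exp(-t)*cos(3*t)/5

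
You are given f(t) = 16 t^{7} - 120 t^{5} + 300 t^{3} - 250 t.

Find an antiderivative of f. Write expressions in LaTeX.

The substitution u = t^{2} - \frac{5}{2} works: f is exactly (dF/du)*(du/dt) for that inner function.
Check: d/dt[2 t^{8} - 20 t^{6} + 75 t^{4} - 125 t^{2}] = 16 t^{7} - 120 t^{5} + 300 t^{3} - 250 t = f(t).

An antiderivative is F(t) = 2 t^{8} - 20 t^{6} + 75 t^{4} - 125 t^{2}.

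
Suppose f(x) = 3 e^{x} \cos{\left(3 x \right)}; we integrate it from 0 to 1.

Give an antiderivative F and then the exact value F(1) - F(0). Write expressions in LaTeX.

Antiderivative: F(x) = \frac{9 e^{x} \sin{\left(3 x \right)}}{10} + \frac{3 e^{x} \cos{\left(3 x \right)}}{10}; value = \frac{3 e \cos{\left(3 \right)}}{10} - \frac{3}{10} + \frac{9 e \sin{\left(3 \right)}}{10}

An antiderivative F(x) passes only if d/dx[F] lands on f(x) exactly.
F(x) = \frac{9 e^{x} \sin{\left(3 x \right)}}{10} + \frac{3 e^{x} \cos{\left(3 x \right)}}{10} is an antiderivative of f.
Check: d/dx[\frac{9 e^{x} \sin{\left(3 x \right)}}{10} + \frac{3 e^{x} \cos{\left(3 x \right)}}{10}] = 3 e^{x} \cos{\left(3 x \right)} = f(x).
F(1) = \frac{3 e \cos{\left(3 \right)}}{10} + \frac{9 e \sin{\left(3 \right)}}{10}; F(0) = \frac{3}{10}.
Integral = F(1) - F(0) = \frac{3 e \cos{\left(3 \right)}}{10} - \frac{3}{10} + \frac{9 e \sin{\left(3 \right)}}{10}.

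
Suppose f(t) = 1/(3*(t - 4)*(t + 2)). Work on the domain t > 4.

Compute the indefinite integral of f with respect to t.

F(t) = log(t - 4)/18 - log(t + 2)/18 + C

The denominator factors as 3*(t - 4)*(t + 2); partial fractions split f into directly integrable pieces: -1/(18*(t + 2)) + 1/(18*(t - 4)).
Check: d/dt[log(t - 4)/18 - log(t + 2)/18] = 1/(3*t**2 - 6*t - 24), which equals f(t).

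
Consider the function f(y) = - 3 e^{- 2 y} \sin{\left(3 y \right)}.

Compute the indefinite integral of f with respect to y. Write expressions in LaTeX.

F(y) = \frac{3 \left(2 \sin{\left(3 y \right)} + 3 \cos{\left(3 y \right)}\right) e^{- 2 y}}{13} + C

Whatever form F(y) takes, F'(y) = f(y) is non-negotiable.
Check: d/dy[\frac{3 \left(2 \sin{\left(3 y \right)} + 3 \cos{\left(3 y \right)}\right) e^{- 2 y}}{13}] = - 3 e^{- 2 y} \sin{\left(3 y \right)} = f(y).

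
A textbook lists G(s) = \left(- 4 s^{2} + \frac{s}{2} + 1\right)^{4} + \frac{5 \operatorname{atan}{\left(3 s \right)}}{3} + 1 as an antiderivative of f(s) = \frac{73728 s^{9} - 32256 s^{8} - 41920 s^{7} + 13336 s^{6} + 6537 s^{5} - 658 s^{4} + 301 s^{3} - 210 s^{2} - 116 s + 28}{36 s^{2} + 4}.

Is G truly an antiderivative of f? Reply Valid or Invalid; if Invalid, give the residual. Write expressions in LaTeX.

Valid - differentiating G returns exactly f.

d/ds[G] = \frac{73728 s^{9} - 32256 s^{8} - 41920 s^{7} + 13336 s^{6} + 6537 s^{5} - 658 s^{4} + 301 s^{3} - 210 s^{2} - 116 s + 28}{36 s^{2} + 4}
This equals f(s) exactly, so the claim holds.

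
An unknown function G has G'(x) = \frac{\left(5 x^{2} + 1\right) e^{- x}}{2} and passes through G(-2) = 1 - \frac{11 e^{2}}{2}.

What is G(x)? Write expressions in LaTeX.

G(x) = \frac{\left(- 5 x^{2} - 10 x - 11\right) e^{- x}}{2} + 1

Recognize the product-rule pattern: G'(x) = u'v + uv' with u = - \frac{5 x^{2}}{2} - 5 x - \frac{11}{2}, v = e^{- x}, so integration by parts undoes it.
A general antiderivative is \frac{\left(- 5 x^{2} - 10 x - 11\right) e^{- x}}{2} + C.
The condition gives C = 1 - \frac{11 e^{2}}{2} - (- \frac{11 e^{2}}{2}) = 1.
So G(x) = \frac{\left(- 5 x^{2} - 10 x - 11\right) e^{- x}}{2} + 1.
Check: d/dx[\frac{\left(- 5 x^{2} - 10 x - 11\right) e^{- x}}{2} + 1] = \frac{\left(5 x^{2} + 1\right) e^{- x}}{2} = G'(x).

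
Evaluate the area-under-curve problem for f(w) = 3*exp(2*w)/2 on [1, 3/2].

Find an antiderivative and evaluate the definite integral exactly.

Antiderivative: F(w) = 3*exp(2*w)/4; value = -3*exp(2)/4 + 3*exp(3)/4

An antiderivative F(w) passes only if d/dw[F] lands on f(w) exactly.
F(w) = 3*exp(2*w)/4 is an antiderivative of f.
Check: d/dw[3*exp(2*w)/4] = 3*exp(2*w)/2 = f(w).
F(3/2) = 3*exp(3)/4; F(1) = 3*exp(2)/4.
Integral = F(3/2) - F(1) = -3*exp(2)/4 + 3*exp(3)/4.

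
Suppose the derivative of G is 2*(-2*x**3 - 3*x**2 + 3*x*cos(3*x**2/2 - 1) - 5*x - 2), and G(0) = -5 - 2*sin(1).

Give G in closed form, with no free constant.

A first test for any G(x): its x-derivative must equal the given G'(x).
A general antiderivative is -(x**2 + x + 2)**2 + 2*sin(3*x**2/2 - 1) + C.
The condition gives C = -5 - 2*sin(1) - (-4 - 2*sin(1)) = -1.
So G(x) = -(x**2 + x + 2)**2 + 2*sin(3*x**2/2 - 1) - 1.
Check: d/dx[-(x**2 + x + 2)**2 + 2*sin(3*x**2/2 - 1) - 1] = -4*x**3 - 6*x**2 + 6*x*cos(3*x**2/2 - 1) - 10*x - 4, which equals G'(x).

G(x) = -(x**2 + x + 2)**2 + 2*sin(3*x**2/2 - 1) - 1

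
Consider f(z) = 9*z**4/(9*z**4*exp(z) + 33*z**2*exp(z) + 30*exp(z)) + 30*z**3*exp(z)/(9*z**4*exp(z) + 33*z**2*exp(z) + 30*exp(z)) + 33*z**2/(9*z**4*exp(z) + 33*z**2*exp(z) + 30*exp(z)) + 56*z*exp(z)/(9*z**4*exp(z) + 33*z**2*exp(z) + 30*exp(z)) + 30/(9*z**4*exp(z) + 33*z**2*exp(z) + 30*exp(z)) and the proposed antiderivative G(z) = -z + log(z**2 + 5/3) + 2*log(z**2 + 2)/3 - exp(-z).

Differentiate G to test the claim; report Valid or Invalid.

Invalid: d/dz[G] - f = -1, which is not 0.

d/dz[G] = (-9*z**4*exp(z) + 9*z**4 + 30*z**3*exp(z) - 33*z**2*exp(z) + 33*z**2 + 56*z*exp(z) - 30*exp(z) + 30)/(9*z**4*exp(z) + 33*z**2*exp(z) + 30*exp(z))
d/dz[G] - f(z) = -1 != 0.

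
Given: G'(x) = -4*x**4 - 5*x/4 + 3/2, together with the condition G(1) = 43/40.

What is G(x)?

The integrand splits into summands that can be handled one at a time.
A general antiderivative is -4*x**5/5 - 5*x**2/8 + 3*x/2 + C.
The condition gives C = 43/40 - (3/40) = 1.
So G(x) = -4*x**5/5 - 5*x**2/8 + 3*x/2 + 1.
Check: d/dx[-4*x**5/5 - 5*x**2/8 + 3*x/2 + 1] = -4*x**4 - 5*x/4 + 3/2 = G'(x).

G(x) = -4*x**5/5 - 5*x**2/8 + 3*x/2 + 1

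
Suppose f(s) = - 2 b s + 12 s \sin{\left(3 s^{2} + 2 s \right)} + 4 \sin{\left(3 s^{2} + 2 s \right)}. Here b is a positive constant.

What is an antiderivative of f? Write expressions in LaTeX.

An antiderivative is F(s) = - b s^{2} - 2 \cos{\left(3 s^{2} + 2 s \right)}.

Integrate term by term and add the pieces.
Check: d/ds[- b s^{2} - 2 \cos{\left(3 s^{2} + 2 s \right)}] = - 2 b s + 12 s \sin{\left(3 s^{2} + 2 s \right)} + 4 \sin{\left(3 s^{2} + 2 s \right)} = f(s).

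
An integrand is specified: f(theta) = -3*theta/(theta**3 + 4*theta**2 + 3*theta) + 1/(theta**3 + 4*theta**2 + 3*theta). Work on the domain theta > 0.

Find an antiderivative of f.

An antiderivative is F(theta) = log(theta)/3 - 2*log(theta + 1) + 5*log(theta + 3)/3.

The denominator factors as theta*(theta + 1)*(theta + 3); partial fractions split f into directly integrable pieces: 5/(3*(theta + 3)) - 2/(theta + 1) + 1/(3*theta).
Check: d/dtheta[log(theta)/3 - 2*log(theta + 1) + 5*log(theta + 3)/3] = (1 - 3*theta)/(theta**3 + 4*theta**2 + 3*theta), which equals f(theta).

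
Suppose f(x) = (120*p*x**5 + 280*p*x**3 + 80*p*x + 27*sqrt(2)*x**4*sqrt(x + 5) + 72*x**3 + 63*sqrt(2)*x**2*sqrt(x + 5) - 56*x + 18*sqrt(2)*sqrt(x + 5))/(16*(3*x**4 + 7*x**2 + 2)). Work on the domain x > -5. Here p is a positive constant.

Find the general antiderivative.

F(x) = (10*p*x**2 + 3*sqrt(2)*(x + 5)**(3/2) + 10*log(x**2/2 + 1) - 4*log(2*x**2 + 2/3))/8 + C

Differentiate the proposed F(x) back; it has to land on f(x) exactly.
Check: d/dx[(10*p*x**2 + 3*sqrt(2)*(x + 5)**(3/2) + 10*log(x**2/2 + 1) - 4*log(2*x**2 + 2/3))/8] = (120*p*x**5 + 280*p*x**3 + 80*p*x + 27*sqrt(2)*x**4*sqrt(x + 5) + 72*x**3 + 63*sqrt(2)*x**2*sqrt(x + 5) - 56*x + 18*sqrt(2)*sqrt(x + 5))/(48*x**4 + 112*x**2 + 32), which equals f(x).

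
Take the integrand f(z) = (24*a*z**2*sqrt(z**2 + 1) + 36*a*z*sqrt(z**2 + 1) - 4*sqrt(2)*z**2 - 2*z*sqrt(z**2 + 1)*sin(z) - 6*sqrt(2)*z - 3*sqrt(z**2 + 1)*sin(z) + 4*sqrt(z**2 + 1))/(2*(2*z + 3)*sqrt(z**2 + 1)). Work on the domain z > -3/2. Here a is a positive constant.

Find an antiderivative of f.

An antiderivative is F(z) = (6*a*z**2 - 2*sqrt(2)*sqrt(z**2 + 1) + 2*log(2*z + 3) + cos(z))/2.

Whatever form F(z) takes, F'(z) = f(z) is non-negotiable.
Check: d/dz[(6*a*z**2 - 2*sqrt(2)*sqrt(z**2 + 1) + 2*log(2*z + 3) + cos(z))/2] = (24*a*z**2*sqrt(z**2 + 1) + 36*a*z*sqrt(z**2 + 1) - 4*sqrt(2)*z**2 - 2*z*sqrt(z**2 + 1)*sin(z) - 6*sqrt(2)*z - 3*sqrt(z**2 + 1)*sin(z) + 4*sqrt(z**2 + 1))/(4*z*sqrt(z**2 + 1) + 6*sqrt(z**2 + 1)), which equals f(z).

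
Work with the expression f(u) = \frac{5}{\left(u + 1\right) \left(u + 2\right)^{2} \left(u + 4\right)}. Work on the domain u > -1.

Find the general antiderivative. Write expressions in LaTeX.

The denominator factors as \left(u + 1\right) \left(u + 2\right)^{2} \left(u + 4\right); partial fractions split f into directly integrable pieces: - \frac{5}{12 \left(u + 4\right)} - \frac{5}{4 \left(u + 2\right)} - \frac{5}{2 \left(u + 2\right)^{2}} + \frac{5}{3 \left(u + 1\right)}.
Check: d/du[\frac{5 \left(4 \left(u + 2\right) \log{\left(u + 1 \right)} - 3 \left(u + 2\right) \log{\left(u + 2 \right)} - \left(u + 2\right) \log{\left(u + 4 \right)} + 6\right)}{12 \left(u + 2\right)}] = \frac{5}{u^{4} + 9 u^{3} + 28 u^{2} + 36 u + 16}, which equals f(u).

F(u) = \frac{5 \left(4 \left(u + 2\right) \log{\left(u + 1 \right)} - 3 \left(u + 2\right) \log{\left(u + 2 \right)} - \left(u + 2\right) \log{\left(u + 4 \right)} + 6\right)}{12 \left(u + 2\right)} + C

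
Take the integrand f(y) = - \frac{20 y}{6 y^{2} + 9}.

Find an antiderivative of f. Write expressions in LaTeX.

An antiderivative is F(y) = - \frac{5 \log{\left(y^{2} + \frac{3}{2} \right)}}{3}.

The substitution u = y^{2} + \frac{3}{2} works: f is exactly (dF/du)*(du/dy) for that inner function.
Check: d/dy[- \frac{5 \log{\left(y^{2} + \frac{3}{2} \right)}}{3}] = - \frac{20 y}{6 y^{2} + 9} = f(y).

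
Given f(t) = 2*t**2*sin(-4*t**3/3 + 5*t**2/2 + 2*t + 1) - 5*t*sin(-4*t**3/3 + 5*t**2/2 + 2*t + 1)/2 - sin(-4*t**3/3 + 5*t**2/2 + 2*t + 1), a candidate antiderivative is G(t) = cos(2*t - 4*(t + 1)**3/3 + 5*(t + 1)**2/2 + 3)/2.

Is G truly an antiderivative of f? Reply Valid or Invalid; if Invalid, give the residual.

d/dt[G] = -2*t**2*sin(4*t**3/3 + 3*t**2/2 - 3*t - 25/6) - 3*t*sin(4*t**3/3 + 3*t**2/2 - 3*t - 25/6)/2 + 3*sin(4*t**3/3 + 3*t**2/2 - 3*t - 25/6)/2
d/dt[G] - f(t) = -2*t**2*sin(-4*t**3/3 + 5*t**2/2 + 2*t + 1) - 2*t**2*sin(4*t**3/3 + 3*t**2/2 - 3*t - 25/6) + 5*t*sin(-4*t**3/3 + 5*t**2/2 + 2*t + 1)/2 - 3*t*sin(4*t**3/3 + 3*t**2/2 - 3*t - 25/6)/2 + sin(-4*t**3/3 + 5*t**2/2 + 2*t + 1) + 3*sin(4*t**3/3 + 3*t**2/2 - 3*t - 25/6)/2 != 0.

Invalid: d/dt[G] - f = -2*t**2*sin(-4*t**3/3 + 5*t**2/2 + 2*t + 1) - 2*t**2*sin(4*t**3/3 + 3*t**2/2 - 3*t - 25/6) + 5*t*sin(-4*t**3/3 + 5*t**2/2 + 2*t + 1)/2 - 3*t*sin(4*t**3/3 + 3*t**2/2 - 3*t - 25/6)/2 + sin(-4*t**3/3 + 5*t**2/2 + 2*t + 1) + 3*sin(4*t**3/3 + 3*t**2/2 - 3*t - 25/6)/2, which is not 0.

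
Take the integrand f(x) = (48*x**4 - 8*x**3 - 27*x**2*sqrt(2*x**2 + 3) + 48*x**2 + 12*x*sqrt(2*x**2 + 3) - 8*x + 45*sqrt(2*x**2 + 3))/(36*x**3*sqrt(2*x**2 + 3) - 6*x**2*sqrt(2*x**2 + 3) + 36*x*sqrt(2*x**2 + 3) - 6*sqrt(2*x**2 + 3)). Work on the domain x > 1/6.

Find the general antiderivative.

F(x) = 2*sqrt(2*x**2 + 3)/3 + 5*log(3*x - 1/2)/4 - log(x**2 + 1) + C

For F(x) to be correct the identity F'(x) - f(x) = 0 must hold.
Check: d/dx[2*sqrt(2*x**2 + 3)/3 + 5*log(3*x - 1/2)/4 - log(x**2 + 1)] = (48*x**4 - 8*x**3 - 27*x**2*sqrt(2*x**2 + 3) + 48*x**2 + 12*x*sqrt(2*x**2 + 3) - 8*x + 45*sqrt(2*x**2 + 3))/(36*x**3*sqrt(2*x**2 + 3) - 6*x**2*sqrt(2*x**2 + 3) + 36*x*sqrt(2*x**2 + 3) - 6*sqrt(2*x**2 + 3)) = f(x).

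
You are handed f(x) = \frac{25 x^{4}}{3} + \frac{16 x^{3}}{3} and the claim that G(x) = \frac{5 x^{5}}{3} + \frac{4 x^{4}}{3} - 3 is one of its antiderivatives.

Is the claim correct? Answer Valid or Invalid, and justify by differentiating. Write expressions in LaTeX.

d/dx[G] = \frac{25 x^{4}}{3} + \frac{16 x^{3}}{3}
This equals f(x) exactly, so the claim holds.

Valid - the claim checks out under differentiation.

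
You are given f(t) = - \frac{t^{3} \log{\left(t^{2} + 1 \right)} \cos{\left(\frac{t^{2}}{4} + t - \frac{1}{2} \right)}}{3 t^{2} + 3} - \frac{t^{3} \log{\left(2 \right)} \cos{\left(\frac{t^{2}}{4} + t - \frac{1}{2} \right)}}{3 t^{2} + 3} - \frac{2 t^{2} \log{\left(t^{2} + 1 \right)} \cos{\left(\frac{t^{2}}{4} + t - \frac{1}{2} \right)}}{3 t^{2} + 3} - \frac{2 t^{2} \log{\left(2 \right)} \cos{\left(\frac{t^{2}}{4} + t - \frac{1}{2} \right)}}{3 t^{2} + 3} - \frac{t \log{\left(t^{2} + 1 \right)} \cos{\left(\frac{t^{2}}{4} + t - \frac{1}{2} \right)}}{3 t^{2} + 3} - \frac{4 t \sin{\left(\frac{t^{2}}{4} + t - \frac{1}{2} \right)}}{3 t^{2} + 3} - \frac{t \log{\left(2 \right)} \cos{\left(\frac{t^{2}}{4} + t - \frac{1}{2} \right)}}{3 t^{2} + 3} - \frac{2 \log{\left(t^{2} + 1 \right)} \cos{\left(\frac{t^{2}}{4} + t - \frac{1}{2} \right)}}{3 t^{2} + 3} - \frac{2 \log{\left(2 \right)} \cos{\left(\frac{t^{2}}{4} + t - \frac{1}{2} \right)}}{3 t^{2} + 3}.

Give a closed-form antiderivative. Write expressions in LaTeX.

f has the shape u'v + uv' for u = - \frac{2 \log{\left(2 t^{2} + 2 \right)}}{3} and v = \sin{\left(\frac{t^{2}}{4} + t - \frac{1}{2} \right)} — it is the derivative of the product u*v.
Check: d/dt[- \frac{2 \log{\left(2 t^{2} + 2 \right)} \sin{\left(\frac{t^{2}}{4} + t - \frac{1}{2} \right)}}{3}] = \frac{- t^{3} \log{\left(t^{2} + 1 \right)} \cos{\left(\frac{t^{2}}{4} + t - \frac{1}{2} \right)} - t^{3} \log{\left(2 \right)} \cos{\left(\frac{t^{2}}{4} + t - \frac{1}{2} \right)} - 2 t^{2} \log{\left(t^{2} + 1 \right)} \cos{\left(\frac{t^{2}}{4} + t - \frac{1}{2} \right)} - 2 t^{2} \log{\left(2 \right)} \cos{\left(\frac{t^{2}}{4} + t - \frac{1}{2} \right)} - t \log{\left(t^{2} + 1 \right)} \cos{\left(\frac{t^{2}}{4} + t - \frac{1}{2} \right)} - 4 t \sin{\left(\frac{t^{2}}{4} + t - \frac{1}{2} \right)} - t \log{\left(2 \right)} \cos{\left(\frac{t^{2}}{4} + t - \frac{1}{2} \right)} - 2 \log{\left(t^{2} + 1 \right)} \cos{\left(\frac{t^{2}}{4} + t - \frac{1}{2} \right)} - 2 \log{\left(2 \right)} \cos{\left(\frac{t^{2}}{4} + t - \frac{1}{2} \right)}}{3 t^{2} + 3}, which equals f(t).

An antiderivative is F(t) = - \frac{2 \log{\left(2 t^{2} + 2 \right)} \sin{\left(\frac{t^{2}}{4} + t - \frac{1}{2} \right)}}{3}.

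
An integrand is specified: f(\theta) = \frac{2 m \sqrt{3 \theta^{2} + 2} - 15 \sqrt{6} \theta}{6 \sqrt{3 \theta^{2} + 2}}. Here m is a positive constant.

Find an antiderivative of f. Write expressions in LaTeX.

An antiderivative is F(\theta) = \frac{m \theta}{3} - \frac{5 \sqrt{2 \theta^{2} + \frac{4}{3}}}{2}.

Differentiate the proposed F(\theta) back; it has to land on f(\theta) exactly.
Check: d/d\theta[\frac{m \theta}{3} - \frac{5 \sqrt{2 \theta^{2} + \frac{4}{3}}}{2}] = \frac{2 m \sqrt{3 \theta^{2} + 2} - 15 \sqrt{6} \theta}{6 \sqrt{3 \theta^{2} + 2}} = f(\theta).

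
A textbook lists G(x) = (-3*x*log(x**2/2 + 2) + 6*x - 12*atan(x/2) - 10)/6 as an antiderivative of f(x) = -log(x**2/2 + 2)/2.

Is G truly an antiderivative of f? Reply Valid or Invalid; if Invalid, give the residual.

d/dx[G] = -log(x**2/2 + 2)/2
This equals f(x) exactly, so the claim holds.

Valid. The derivative of G reproduces f.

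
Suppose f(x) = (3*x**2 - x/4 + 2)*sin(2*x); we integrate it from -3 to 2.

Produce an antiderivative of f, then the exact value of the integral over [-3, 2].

Antiderivative: F(x) = -3*x**2*cos(2*x)/2 + 3*x*sin(2*x)/2 + x*cos(2*x)/8 - sin(2*x)/16 - cos(2*x)/4; value = 47*sin(4)/16 - 73*sin(6)/16 - 6*cos(4) + 113*cos(6)/8

Whatever form F(x) takes, F'(x) = f(x) is non-negotiable.
F(x) = -3*x**2*cos(2*x)/2 + 3*x*sin(2*x)/2 + x*cos(2*x)/8 - sin(2*x)/16 - cos(2*x)/4 is an antiderivative of f.
Check: d/dx[-3*x**2*cos(2*x)/2 + 3*x*sin(2*x)/2 + x*cos(2*x)/8 - sin(2*x)/16 - cos(2*x)/4] = 3*x**2*sin(2*x) - x*sin(2*x)/4 + 2*sin(2*x), which equals f(x).
F(2) = 47*sin(4)/16 - 6*cos(4); F(-3) = -113*cos(6)/8 + 73*sin(6)/16.
Integral = F(2) - F(-3) = 47*sin(4)/16 - 73*sin(6)/16 - 6*cos(4) + 113*cos(6)/8.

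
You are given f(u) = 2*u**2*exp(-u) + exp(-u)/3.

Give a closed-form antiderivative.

An antiderivative is F(u) = (-6*u**2 - 12*u - 13)*exp(-u)/3.

f has the shape v'r + vr' for v = -2*u**2 - 4*u - 13/3 and r = exp(-u) — it is the derivative of the product v*r.
Check: d/du[(-6*u**2 - 12*u - 13)*exp(-u)/3] = (6*u**2 + 1)*exp(-u)/3, which equals f(u).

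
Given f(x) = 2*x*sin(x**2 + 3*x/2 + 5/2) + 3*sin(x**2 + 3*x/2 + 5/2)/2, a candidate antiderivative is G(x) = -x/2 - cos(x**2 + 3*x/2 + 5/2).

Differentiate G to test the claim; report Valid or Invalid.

d/dx[G] = 2*x*sin(x**2 + 3*x/2 + 5/2) + 3*sin(x**2 + 3*x/2 + 5/2)/2 - 1/2
d/dx[G] - f(x) = -1/2 != 0.

Invalid: d/dx[G] - f = -1/2, which is not 0.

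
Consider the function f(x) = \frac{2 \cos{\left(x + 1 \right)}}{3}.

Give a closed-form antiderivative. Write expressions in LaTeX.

An antiderivative is F(x) = \frac{2 \sin{\left(x + 1 \right)}}{3}.

Differentiate the proposed F(x) back; it has to land on f(x) exactly.
Check: d/dx[\frac{2 \sin{\left(x + 1 \right)}}{3}] = \frac{2 \cos{\left(x + 1 \right)}}{3} = f(x).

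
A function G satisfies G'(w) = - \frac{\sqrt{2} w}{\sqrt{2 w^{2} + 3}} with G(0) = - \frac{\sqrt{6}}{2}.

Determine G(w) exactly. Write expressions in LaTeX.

G(w) = - \sqrt{w^{2} + \frac{3}{2}}

G'(w) matches the chain-rule pattern g'(h)*h' with inner function h(w) = w^{2} + \frac{3}{2}; substituting u = h(w) collapses the integral.
A general antiderivative is - \sqrt{w^{2} + \frac{3}{2}} + C.
The condition gives C = - \frac{\sqrt{6}}{2} - (- \frac{\sqrt{6}}{2}) = 0.
So G(w) = - \sqrt{w^{2} + \frac{3}{2}}.
Check: d/dw[- \sqrt{w^{2} + \frac{3}{2}}] = - \frac{\sqrt{2} w}{\sqrt{2 w^{2} + 3}} = G'(w).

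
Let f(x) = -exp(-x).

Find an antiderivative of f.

An antiderivative is F(x) = exp(-x).

For F(x) to be correct the identity F'(x) - f(x) = 0 must hold.
Check: d/dx[exp(-x)] = -exp(-x) = f(x).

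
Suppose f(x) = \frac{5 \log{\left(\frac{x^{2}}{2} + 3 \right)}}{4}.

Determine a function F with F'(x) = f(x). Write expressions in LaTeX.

An antiderivative is F(x) = \frac{5 x \log{\left(\frac{x^{2}}{2} + 3 \right)}}{4} - \frac{5 x}{2} + \frac{5 \sqrt{6} \operatorname{atan}{\left(\frac{\sqrt{6} x}{6} \right)}}{2}.

A first test for any F(x): its x-derivative must equal f(x) identically.
Check: d/dx[\frac{5 x \log{\left(\frac{x^{2}}{2} + 3 \right)}}{4} - \frac{5 x}{2} + \frac{5 \sqrt{6} \operatorname{atan}{\left(\frac{\sqrt{6} x}{6} \right)}}{2}] = \frac{5 \log{\left(\frac{x^{2}}{2} + 3 \right)}}{4} = f(x).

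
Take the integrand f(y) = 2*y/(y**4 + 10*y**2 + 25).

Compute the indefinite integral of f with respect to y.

f matches the chain-rule pattern g'(h)*h' with inner function h(y) = y**2 + 5; substituting u = h(y) collapses the integral.
Check: d/dy[-1/(y**2 + 5)] = 2*y/(y**4 + 10*y**2 + 25) = f(y).

F(y) = -1/(y**2 + 5) + C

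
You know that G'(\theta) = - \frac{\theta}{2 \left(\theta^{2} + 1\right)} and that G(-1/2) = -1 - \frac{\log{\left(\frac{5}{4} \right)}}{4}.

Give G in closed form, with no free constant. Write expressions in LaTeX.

G'(\theta) matches the chain-rule pattern g'(h)*h' with inner function h(\theta) = \theta^{2} + 1; substituting u = h(\theta) collapses the integral.
A general antiderivative is - \frac{\log{\left(\theta^{2} + 1 \right)}}{4} + C.
The condition gives C = -1 - \frac{\log{\left(\frac{5}{4} \right)}}{4} - (- \frac{\log{\left(\frac{5}{4} \right)}}{4}) = -1.
So G(\theta) = - \frac{\log{\left(\theta^{2} + 1 \right)}}{4} - 1.
Check: d/d\theta[- \frac{\log{\left(\theta^{2} + 1 \right)}}{4} - 1] = - \frac{\theta}{2 \theta^{2} + 2}, which equals G'(\theta).

G(\theta) = - \frac{\log{\left(\theta^{2} + 1 \right)}}{4} - 1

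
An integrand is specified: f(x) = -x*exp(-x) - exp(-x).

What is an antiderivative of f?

An antiderivative is F(x) = (x + 2)*exp(-x).

f has the shape u'v + uv' for u = x + 2 and v = exp(-x) — it is the derivative of the product u*v.
Check: d/dx[(x + 2)*exp(-x)] = (-x - 1)*exp(-x), which equals f(x).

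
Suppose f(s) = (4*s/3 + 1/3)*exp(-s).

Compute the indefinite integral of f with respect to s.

f has the shape u'v + uv' for u = -4*s/3 - 5/3 and v = exp(-s) — it is the derivative of the product u*v.
Check: d/ds[-(4*s + 5)*exp(-s)/3] = (4*s + 1)*exp(-s)/3, which equals f(s).

F(s) = -(4*s + 5)*exp(-s)/3 + C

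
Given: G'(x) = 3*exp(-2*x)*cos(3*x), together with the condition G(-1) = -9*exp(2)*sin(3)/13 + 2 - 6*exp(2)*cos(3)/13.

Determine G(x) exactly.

G(x) = -(-26*exp(2*x) - 9*sin(3*x) + 6*cos(3*x))*exp(-2*x)/13

Any candidate G(x) must reproduce the stated G'(x) exactly.
A general antiderivative is 9*exp(-2*x)*sin(3*x)/13 - 6*exp(-2*x)*cos(3*x)/13 + C.
The condition gives C = -9*exp(2)*sin(3)/13 + 2 - 6*exp(2)*cos(3)/13 - (-9*exp(2)*sin(3)/13 - 6*exp(2)*cos(3)/13) = 2.
So G(x) = -(-26*exp(2*x) - 9*sin(3*x) + 6*cos(3*x))*exp(-2*x)/13.
Check: d/dx[-(-26*exp(2*x) - 9*sin(3*x) + 6*cos(3*x))*exp(-2*x)/13] = 3*exp(-2*x)*cos(3*x) = G'(x).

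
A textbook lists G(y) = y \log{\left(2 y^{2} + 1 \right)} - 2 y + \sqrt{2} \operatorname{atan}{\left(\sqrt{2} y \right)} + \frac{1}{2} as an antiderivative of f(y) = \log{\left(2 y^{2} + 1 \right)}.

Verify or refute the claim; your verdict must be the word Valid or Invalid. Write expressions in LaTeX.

Valid - the claim checks out under differentiation.

d/dy[G] = \log{\left(2 y^{2} + 1 \right)}
This equals f(y) exactly, so the claim holds.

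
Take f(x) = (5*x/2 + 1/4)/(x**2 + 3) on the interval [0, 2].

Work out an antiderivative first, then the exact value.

Antiderivative: F(x) = 5*log(x**2 + 3)/4 + sqrt(3)*atan(sqrt(3)*x/3)/12; value = -5*log(3)/4 + sqrt(3)*atan(2*sqrt(3)/3)/12 + 5*log(7)/4

Whatever form F(x) takes, F'(x) = f(x) is non-negotiable.
F(x) = 5*log(x**2 + 3)/4 + sqrt(3)*atan(sqrt(3)*x/3)/12 is an antiderivative of f.
Check: d/dx[5*log(x**2 + 3)/4 + sqrt(3)*atan(sqrt(3)*x/3)/12] = (10*x + 1)/(4*x**2 + 12), which equals f(x).
F(2) = sqrt(3)*atan(2*sqrt(3)/3)/12 + 5*log(7)/4; F(0) = 5*log(3)/4.
Integral = F(2) - F(0) = -5*log(3)/4 + sqrt(3)*atan(2*sqrt(3)/3)/12 + 5*log(7)/4.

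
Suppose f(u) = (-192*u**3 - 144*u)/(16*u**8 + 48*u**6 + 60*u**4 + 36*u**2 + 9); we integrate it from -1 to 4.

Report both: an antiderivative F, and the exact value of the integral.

f matches the chain-rule pattern g'(h)*h' with inner function h(u) = 2*u**4/3 + u**2 + 1/2; substituting w = h(u) collapses the integral.
F(u) = 2/(2*u**4/3 + u**2 + 1/2) is an antiderivative of f.
Check: d/du[2/(2*u**4/3 + u**2 + 1/2)] = (-192*u**3 - 144*u)/(16*u**8 + 48*u**6 + 60*u**4 + 36*u**2 + 9) = f(u).
F(4) = 12/1123; F(-1) = 12/13.
Integral = F(4) - F(-1) = -13320/14599.

Antiderivative: F(u) = 2/(2*u**4/3 + u**2 + 1/2); value = -13320/14599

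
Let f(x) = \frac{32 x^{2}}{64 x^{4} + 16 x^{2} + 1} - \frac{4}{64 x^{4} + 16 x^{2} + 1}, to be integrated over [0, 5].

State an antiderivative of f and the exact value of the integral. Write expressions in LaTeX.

f has the shape u'v + uv' for u = - 2 x and v = \frac{1}{4 x^{2} + \frac{1}{2}} — it is the derivative of the product u*v.
F(x) = - \frac{2 x}{4 x^{2} + \frac{1}{2}} is an antiderivative of f.
Check: d/dx[- \frac{2 x}{4 x^{2} + \frac{1}{2}}] = \frac{32 x^{2} - 4}{64 x^{4} + 16 x^{2} + 1}, which equals f(x).
F(5) = - \frac{20}{201}; F(0) = 0.
Integral = F(5) - F(0) = - \frac{20}{201}.

Antiderivative: F(x) = - \frac{2 x}{4 x^{2} + \frac{1}{2}}; value = - \frac{20}{201}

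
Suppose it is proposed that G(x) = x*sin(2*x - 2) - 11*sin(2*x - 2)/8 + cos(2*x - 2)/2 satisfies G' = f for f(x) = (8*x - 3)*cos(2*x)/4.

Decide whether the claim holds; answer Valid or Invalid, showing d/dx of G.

d/dx[G] = 2*x*cos(2*x - 2) - 11*cos(2*x - 2)/4
d/dx[G] - f(x) = -2*x*cos(2*x) + 2*x*cos(2*x - 2) + 3*cos(2*x)/4 - 11*cos(2*x - 2)/4 != 0.

Invalid: d/dx[G] - f = -2*x*cos(2*x) + 2*x*cos(2*x - 2) + 3*cos(2*x)/4 - 11*cos(2*x - 2)/4, which is not 0.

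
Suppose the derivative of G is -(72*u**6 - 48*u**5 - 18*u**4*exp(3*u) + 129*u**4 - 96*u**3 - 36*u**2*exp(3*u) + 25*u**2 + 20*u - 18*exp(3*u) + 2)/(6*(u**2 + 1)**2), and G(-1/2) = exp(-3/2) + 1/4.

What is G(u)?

A candidate passes only if d/du[G] lands on the given G'(u) exactly.
A general antiderivative is u*(-4*u**4 + 4*u**3 - 3*u**2/2 - 5*u/3 - 1/3)/(u**2 + 1) + exp(3*u) + C.
The condition gives C = exp(-3/2) + 1/4 - (exp(-3/2) + 1/4) = 0.
So G(u) = -4*u**5/(u**2 + 1) + 4*u**4/(u**2 + 1) - 3*u**3/(2*u**2 + 2) - 5*u**2/(3*u**2 + 3) - u/(3*u**2 + 3) + exp(3*u).
Check: d/du[-4*u**5/(u**2 + 1) + 4*u**4/(u**2 + 1) - 3*u**3/(2*u**2 + 2) - 5*u**2/(3*u**2 + 3) - u/(3*u**2 + 3) + exp(3*u)] = (-72*u**6 + 48*u**5 + 18*u**4*exp(3*u) - 129*u**4 + 96*u**3 + 36*u**2*exp(3*u) - 25*u**2 - 20*u + 18*exp(3*u) - 2)/(6*u**4 + 12*u**2 + 6), which equals G'(u).

G(u) = -4*u**5/(u**2 + 1) + 4*u**4/(u**2 + 1) - 3*u**3/(2*u**2 + 2) - 5*u**2/(3*u**2 + 3) - u/(3*u**2 + 3) + exp(3*u)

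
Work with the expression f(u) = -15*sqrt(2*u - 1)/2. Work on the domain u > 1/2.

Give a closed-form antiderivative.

Recover f(u) by differentiating a candidate F(u); any mismatch rules it out.
Check: d/du[-5*(2*u - 1)**(3/2)/2] = -15*sqrt(2*u - 1)/2 = f(u).

An antiderivative is F(u) = -5*(2*u - 1)**(3/2)/2.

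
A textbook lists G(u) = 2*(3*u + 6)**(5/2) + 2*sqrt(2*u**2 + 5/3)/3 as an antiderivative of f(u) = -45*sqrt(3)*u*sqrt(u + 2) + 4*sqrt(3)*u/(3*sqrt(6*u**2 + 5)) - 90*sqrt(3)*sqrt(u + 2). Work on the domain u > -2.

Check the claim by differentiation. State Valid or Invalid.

d/du[G] = (135*sqrt(3)*u*sqrt(u + 2)*sqrt(6*u**2 + 5) + 4*sqrt(3)*u + 270*sqrt(3)*sqrt(u + 2)*sqrt(6*u**2 + 5))/(3*sqrt(6*u**2 + 5))
d/du[G] - f(u) = 90*sqrt(3)*u*sqrt(u + 2) + 180*sqrt(3)*sqrt(u + 2) != 0.

Invalid: d/du[G] - f = 90*sqrt(3)*u*sqrt(u + 2) + 180*sqrt(3)*sqrt(u + 2), which is not 0.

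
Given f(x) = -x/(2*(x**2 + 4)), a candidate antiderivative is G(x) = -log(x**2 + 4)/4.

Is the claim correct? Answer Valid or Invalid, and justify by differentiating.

d/dx[G] = -x/(2*x**2 + 8)
This equals f(x) exactly, so the claim holds.

Valid - the claim checks out under differentiation.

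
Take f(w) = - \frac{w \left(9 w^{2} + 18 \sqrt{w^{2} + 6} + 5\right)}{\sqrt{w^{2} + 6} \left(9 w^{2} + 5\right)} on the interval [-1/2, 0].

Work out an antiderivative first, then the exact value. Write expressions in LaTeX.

Recover f(w) by differentiating a candidate F(w); any mismatch rules it out.
F(w) = - \sqrt{w^{2} + 6} - \log{\left(3 w^{2} + \frac{5}{3} \right)} is an antiderivative of f.
Check: d/dw[- \sqrt{w^{2} + 6} - \log{\left(3 w^{2} + \frac{5}{3} \right)}] = \frac{- 9 w^{3} - 18 w \sqrt{w^{2} + 6} - 5 w}{9 w^{2} \sqrt{w^{2} + 6} + 5 \sqrt{w^{2} + 6}}, which equals f(w).
F(0) = - \sqrt{6} - \log{\left(\frac{5}{3} \right)}; F(-1/2) = - \frac{5}{2} - \log{\left(\frac{29}{12} \right)}.
Integral = F(0) - F(-1/2) = - \sqrt{6} - \log{\left(\frac{5}{3} \right)} + \log{\left(\frac{29}{12} \right)} + \frac{5}{2}.

Antiderivative: F(w) = - \sqrt{w^{2} + 6} - \log{\left(3 w^{2} + \frac{5}{3} \right)}; value = - \sqrt{6} - \log{\left(\frac{5}{3} \right)} + \log{\left(\frac{29}{12} \right)} + \frac{5}{2}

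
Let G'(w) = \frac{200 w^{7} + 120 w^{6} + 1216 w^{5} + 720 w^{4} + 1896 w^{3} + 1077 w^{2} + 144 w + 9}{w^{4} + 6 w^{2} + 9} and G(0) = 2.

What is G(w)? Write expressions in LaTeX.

The proposed G(w) is checked by its d/dw: the result must match the given G'(w).
A general antiderivative is \frac{3 w}{w^{2} + 3} + 2 \left(- 5 w^{2} - 2 w\right)^{2} + C.
The condition gives C = 2 - (0) = 2.
So G(w) = \frac{2 w^{2} \left(- 5 w - 2\right)^{2} \left(w^{2} + 3\right) + 2 w^{2} + 3 w + 6}{w^{2} + 3}.
Check: d/dw[\frac{2 w^{2} \left(- 5 w - 2\right)^{2} \left(w^{2} + 3\right) + 2 w^{2} + 3 w + 6}{w^{2} + 3}] = \frac{200 w^{7} + 120 w^{6} + 1216 w^{5} + 720 w^{4} + 1896 w^{3} + 1077 w^{2} + 144 w + 9}{w^{4} + 6 w^{2} + 9} = G'(w).

G(w) = \frac{2 w^{2} \left(- 5 w - 2\right)^{2} \left(w^{2} + 3\right) + 2 w^{2} + 3 w + 6}{w^{2} + 3}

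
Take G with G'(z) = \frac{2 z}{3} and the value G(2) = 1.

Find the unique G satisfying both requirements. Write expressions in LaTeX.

Differentiate the proposed G(z) back; it has to land on the given G'(z).
A general antiderivative is \frac{z^{2}}{3} + \frac{2}{3} + C.
The condition gives C = 1 - (2) = -1.
So G(z) = \frac{z^{2}}{3} - \frac{1}{3}.
Check: d/dz[\frac{z^{2}}{3} - \frac{1}{3}] = \frac{2 z}{3} = G'(z).

G(z) = \frac{z^{2}}{3} - \frac{1}{3}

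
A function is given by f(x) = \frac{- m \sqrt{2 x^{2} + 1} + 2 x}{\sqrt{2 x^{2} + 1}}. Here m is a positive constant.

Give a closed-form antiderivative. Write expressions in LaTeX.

An antiderivative is F(x) = - m x + \sqrt{2 x^{2} + 1}.

Differentiate the proposed F(x) back; it has to land on f(x) exactly.
Check: d/dx[- m x + \sqrt{2 x^{2} + 1}] = \frac{- m \sqrt{2 x^{2} + 1} + 2 x}{\sqrt{2 x^{2} + 1}} = f(x).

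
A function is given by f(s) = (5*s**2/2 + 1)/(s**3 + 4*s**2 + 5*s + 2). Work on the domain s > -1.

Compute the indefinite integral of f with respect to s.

The denominator factors as 2*(s + 1)**2*(s + 2); partial fractions split f into directly integrable pieces: 11/(s + 2) - 17/(2*(s + 1)) + 7/(2*(s + 1)**2).
Check: d/ds[(-17*s*log(s + 1) + 22*s*log(s + 2) - 17*log(s + 1) + 22*log(s + 2) - 7)/(2*s + 2)] = (5*s**2 + 2)/(2*s**3 + 8*s**2 + 10*s + 4), which equals f(s).

F(s) = (-17*s*log(s + 1) + 22*s*log(s + 2) - 17*log(s + 1) + 22*log(s + 2) - 7)/(2*s + 2) + C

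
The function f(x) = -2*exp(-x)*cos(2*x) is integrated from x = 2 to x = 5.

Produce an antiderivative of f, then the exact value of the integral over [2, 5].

Antiderivative: F(x) = -4*exp(-x)*sin(2*x)/5 + 2*exp(-x)*cos(2*x)/5; value = 4*exp(-2)*sin(4)/5 + 2*exp(-5)*cos(10)/5 - 4*exp(-5)*sin(10)/5 - 2*exp(-2)*cos(4)/5

A first test for any F(x): its x-derivative must equal f(x) identically.
F(x) = -4*exp(-x)*sin(2*x)/5 + 2*exp(-x)*cos(2*x)/5 is an antiderivative of f.
Check: d/dx[-4*exp(-x)*sin(2*x)/5 + 2*exp(-x)*cos(2*x)/5] = -2*exp(-x)*cos(2*x) = f(x).
F(5) = 2*exp(-5)*cos(10)/5 - 4*exp(-5)*sin(10)/5; F(2) = 2*exp(-2)*cos(4)/5 - 4*exp(-2)*sin(4)/5.
Integral = F(5) - F(2) = 4*exp(-2)*sin(4)/5 + 2*exp(-5)*cos(10)/5 - 4*exp(-5)*sin(10)/5 - 2*exp(-2)*cos(4)/5.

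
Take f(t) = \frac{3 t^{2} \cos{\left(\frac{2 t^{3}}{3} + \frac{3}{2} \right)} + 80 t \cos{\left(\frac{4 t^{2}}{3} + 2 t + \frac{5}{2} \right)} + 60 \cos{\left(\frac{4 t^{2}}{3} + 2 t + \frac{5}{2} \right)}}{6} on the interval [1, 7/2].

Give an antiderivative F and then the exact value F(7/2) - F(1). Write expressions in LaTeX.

For F(t) to be correct the identity F'(t) - f(t) = 0 must hold.
F(t) = \frac{\sin{\left(\frac{2 t^{3}}{3} + \frac{3}{2} \right)}}{4} + 5 \sin{\left(\frac{4 t^{2}}{3} + 2 t + \frac{5}{2} \right)} is an antiderivative of f.
Check: d/dt[\frac{\sin{\left(\frac{2 t^{3}}{3} + \frac{3}{2} \right)}}{4} + 5 \sin{\left(\frac{4 t^{2}}{3} + 2 t + \frac{5}{2} \right)}] = \frac{t^{2} \cos{\left(\frac{2 t^{3}}{3} + \frac{3}{2} \right)}}{2} + \frac{40 t \cos{\left(\frac{4 t^{2}}{3} + 2 t + \frac{5}{2} \right)}}{3} + 10 \cos{\left(\frac{4 t^{2}}{3} + 2 t + \frac{5}{2} \right)}, which equals f(t).
F(7/2) = \frac{\sin{\left(\frac{361}{12} \right)}}{4} + 5 \sin{\left(\frac{155}{6} \right)}; F(1) = 5 \sin{\left(\frac{35}{6} \right)} + \frac{\sin{\left(\frac{13}{6} \right)}}{4}.
Integral = F(7/2) - F(1) = \frac{\sin{\left(\frac{361}{12} \right)}}{4} - \frac{\sin{\left(\frac{13}{6} \right)}}{4} - 5 \sin{\left(\frac{35}{6} \right)} + 5 \sin{\left(\frac{155}{6} \right)}.

Antiderivative: F(t) = \frac{\sin{\left(\frac{2 t^{3}}{3} + \frac{3}{2} \right)}}{4} + 5 \sin{\left(\frac{4 t^{2}}{3} + 2 t + \frac{5}{2} \right)}; value = \frac{\sin{\left(\frac{361}{12} \right)}}{4} - \frac{\sin{\left(\frac{13}{6} \right)}}{4} - 5 \sin{\left(\frac{35}{6} \right)} + 5 \sin{\left(\frac{155}{6} \right)}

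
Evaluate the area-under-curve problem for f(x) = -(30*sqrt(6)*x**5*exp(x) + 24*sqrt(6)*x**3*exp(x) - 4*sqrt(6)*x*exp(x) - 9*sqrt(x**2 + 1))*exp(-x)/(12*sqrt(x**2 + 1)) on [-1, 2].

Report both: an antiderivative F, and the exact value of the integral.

Antiderivative: F(x) = (-6*sqrt(6)*x**4*sqrt(x**2 + 1)*exp(x) + 4*sqrt(6)*sqrt(x**2 + 1)*exp(x) - 9)*exp(-x)/12; value = -23*sqrt(30)/3 - 3*exp(-2)/4 + sqrt(3)/3 + 3*exp(1)/4

Recover f(x) by differentiating a candidate F(x); any mismatch rules it out.
F(x) = (-6*sqrt(6)*x**4*sqrt(x**2 + 1)*exp(x) + 4*sqrt(6)*sqrt(x**2 + 1)*exp(x) - 9)*exp(-x)/12 is an antiderivative of f.
Check: d/dx[(-6*sqrt(6)*x**4*sqrt(x**2 + 1)*exp(x) + 4*sqrt(6)*sqrt(x**2 + 1)*exp(x) - 9)*exp(-x)/12] = (-30*sqrt(6)*x**5*exp(x) - 24*sqrt(6)*x**3*exp(x) + 4*sqrt(6)*x*exp(x) + 9*sqrt(x**2 + 1))*exp(-x)/(12*sqrt(x**2 + 1)), which equals f(x).
F(2) = -23*sqrt(30)/3 - 3*exp(-2)/4; F(-1) = -3*exp(1)/4 - sqrt(3)/3.
Integral = F(2) - F(-1) = -23*sqrt(30)/3 - 3*exp(-2)/4 + sqrt(3)/3 + 3*exp(1)/4.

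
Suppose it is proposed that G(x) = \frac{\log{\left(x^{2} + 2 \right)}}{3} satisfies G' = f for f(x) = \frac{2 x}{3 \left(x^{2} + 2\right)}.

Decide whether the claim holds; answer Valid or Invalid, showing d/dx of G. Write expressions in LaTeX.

d/dx[G] = \frac{2 x}{3 x^{2} + 6}
This equals f(x) exactly, so the claim holds.

Valid: G'(x) = f(x).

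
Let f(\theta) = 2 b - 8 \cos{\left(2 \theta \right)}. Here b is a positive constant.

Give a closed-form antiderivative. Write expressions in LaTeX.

An antiderivative is F(\theta) = 2 b \theta - 4 \sin{\left(2 \theta \right)}.

Recover f(\theta) by differentiating a candidate F(\theta); any mismatch rules it out.
Check: d/d\theta[2 b \theta - 4 \sin{\left(2 \theta \right)}] = 2 b - 8 \cos{\left(2 \theta \right)} = f(\theta).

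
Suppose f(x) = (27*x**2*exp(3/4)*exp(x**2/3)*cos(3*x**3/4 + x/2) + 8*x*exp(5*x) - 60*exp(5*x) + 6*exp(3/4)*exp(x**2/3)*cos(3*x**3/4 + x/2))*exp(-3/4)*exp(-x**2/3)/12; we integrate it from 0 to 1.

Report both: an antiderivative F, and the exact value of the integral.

For F(x) to be correct the identity F'(x) - f(x) = 0 must hold.
F(x) = -exp(-x**2/3 + 5*x - 3/4) + sin(3*x**3/4 + x/2) is an antiderivative of f.
Check: d/dx[-exp(-x**2/3 + 5*x - 3/4) + sin(3*x**3/4 + x/2)] = (27*x**2*exp(3/4)*exp(-5*x)*exp(x**2/3)*cos(3*x**3/4 + x/2) + 8*x - 60 + 6*exp(3/4)*exp(-5*x)*exp(x**2/3)*cos(3*x**3/4 + x/2))*exp(-3/4)*exp(5*x)*exp(-x**2/3)/12, which equals f(x).
F(1) = -exp(47/12) + sin(5/4); F(0) = -exp(-3/4).
Integral = F(1) - F(0) = -exp(47/12) + exp(-3/4) + sin(5/4).

Antiderivative: F(x) = -exp(-x**2/3 + 5*x - 3/4) + sin(3*x**3/4 + x/2); value = -exp(47/12) + exp(-3/4) + sin(5/4)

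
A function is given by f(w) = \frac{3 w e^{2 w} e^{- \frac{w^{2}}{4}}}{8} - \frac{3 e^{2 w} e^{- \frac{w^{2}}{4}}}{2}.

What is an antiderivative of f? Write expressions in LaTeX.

f matches the chain-rule pattern g'(h)*h' with inner function h(w) = - \frac{w^{2}}{4} + 2 w; substituting u = h(w) collapses the integral.
Check: d/dw[- \frac{3 e^{2 w} e^{- \frac{w^{2}}{4}}}{4}] = \frac{\left(3 w e^{2 w} - 12 e^{2 w}\right) e^{- \frac{w^{2}}{4}}}{8}, which equals f(w).

An antiderivative is F(w) = - \frac{3 e^{2 w} e^{- \frac{w^{2}}{4}}}{4}.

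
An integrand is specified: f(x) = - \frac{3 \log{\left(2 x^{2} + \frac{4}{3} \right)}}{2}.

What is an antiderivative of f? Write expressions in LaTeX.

An antiderivative is F(x) = - \frac{3 x \log{\left(x^{2} + \frac{2}{3} \right)}}{2} - \frac{3 x \log{\left(2 \right)}}{2} + 3 x - \sqrt{6} \operatorname{atan}{\left(\frac{\sqrt{6} x}{2} \right)}.

An antiderivative F(x) passes only if d/dx[F] lands on f(x) exactly.
Check: d/dx[- \frac{3 x \log{\left(x^{2} + \frac{2}{3} \right)}}{2} - \frac{3 x \log{\left(2 \right)}}{2} + 3 x - \sqrt{6} \operatorname{atan}{\left(\frac{\sqrt{6} x}{2} \right)}] = - \frac{3 \log{\left(x^{2} + \frac{2}{3} \right)}}{2} - \frac{3 \log{\left(2 \right)}}{2}, which equals f(x).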